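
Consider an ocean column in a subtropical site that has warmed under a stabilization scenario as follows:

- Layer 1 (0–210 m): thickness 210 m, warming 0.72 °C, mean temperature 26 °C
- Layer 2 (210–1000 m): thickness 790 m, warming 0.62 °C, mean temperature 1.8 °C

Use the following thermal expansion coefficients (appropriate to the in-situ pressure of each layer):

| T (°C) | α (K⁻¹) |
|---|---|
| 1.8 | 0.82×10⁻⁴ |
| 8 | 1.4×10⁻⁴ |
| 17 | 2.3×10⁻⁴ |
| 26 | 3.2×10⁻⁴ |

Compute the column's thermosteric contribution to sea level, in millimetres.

Layer 1 at 26 °C → α = 3.2×10⁻⁴ K⁻¹
Layer 2 at 1.8 °C → α = 0.82×10⁻⁴ K⁻¹
210 × 3.2×10⁻⁴ × 0.72 = 0.048384 m
0.62 × 790 × 0.82×10⁻⁴ = 0.0401636 m
Δh = 0.048384 + 0.0401636 = 0.0885476 m ≈ 88.5 mm

88.5 mm of thermosteric rise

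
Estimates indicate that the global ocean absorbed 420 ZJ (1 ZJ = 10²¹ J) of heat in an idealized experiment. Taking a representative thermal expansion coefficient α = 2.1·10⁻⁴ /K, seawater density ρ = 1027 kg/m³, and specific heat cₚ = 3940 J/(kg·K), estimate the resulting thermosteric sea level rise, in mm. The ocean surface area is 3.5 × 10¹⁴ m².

Per unit area: Q = 420×10²¹ / (3.5×10¹⁴) = 1.2×10⁹ J/m²
Δh = αQ/(ρcₚ) = 2.1×10⁻⁴ × 1.2×10⁹ / (1027 × 3940) ≈ 0.062278 m

62.3 mm of thermosteric rise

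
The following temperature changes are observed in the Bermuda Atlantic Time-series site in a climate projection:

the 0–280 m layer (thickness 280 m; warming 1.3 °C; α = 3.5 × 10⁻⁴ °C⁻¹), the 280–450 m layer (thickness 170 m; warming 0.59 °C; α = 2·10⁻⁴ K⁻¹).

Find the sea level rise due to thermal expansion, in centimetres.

Layer 1: 1.3 × 280 × 3.5×10⁻⁴ = 0.12740 m
0.59 × 170 × 2×10⁻⁴ = 0.02006 m
Δh = 0.12740 + 0.02006 = 0.14746 m ≈ 14.7 cm

Δh ≈ 14.7 cm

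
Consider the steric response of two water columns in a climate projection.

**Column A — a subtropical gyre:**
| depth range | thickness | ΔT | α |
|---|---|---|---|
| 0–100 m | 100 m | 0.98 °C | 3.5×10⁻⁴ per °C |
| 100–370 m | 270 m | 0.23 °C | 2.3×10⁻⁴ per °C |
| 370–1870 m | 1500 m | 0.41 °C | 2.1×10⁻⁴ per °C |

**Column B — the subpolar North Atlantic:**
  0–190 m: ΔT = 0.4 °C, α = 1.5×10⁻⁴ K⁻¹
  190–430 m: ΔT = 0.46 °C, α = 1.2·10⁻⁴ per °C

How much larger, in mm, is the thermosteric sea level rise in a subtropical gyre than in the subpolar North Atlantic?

Δh_A − Δh_B ≈ 150 mm

A 0–100 m: 3.5×10⁻⁴ × 0.98 × 100 = 0.03430 m
A Layer 2: 0.23 × 2.3×10⁻⁴ × 270 = 0.014283 m
A 370–1870 m: 2.1×10⁻⁴ × 1500 × 0.41 = 0.12915 m
A total: 0.177733 m
B 190 × 1.5×10⁻⁴ × 0.4 = 0.01140 m
B Layer 2: 1.2×10⁻⁴ × 0.46 × 240 = 0.013248 m
B total: 0.024648 m
Difference: 0.177733 − 0.024648 = 0.153085 m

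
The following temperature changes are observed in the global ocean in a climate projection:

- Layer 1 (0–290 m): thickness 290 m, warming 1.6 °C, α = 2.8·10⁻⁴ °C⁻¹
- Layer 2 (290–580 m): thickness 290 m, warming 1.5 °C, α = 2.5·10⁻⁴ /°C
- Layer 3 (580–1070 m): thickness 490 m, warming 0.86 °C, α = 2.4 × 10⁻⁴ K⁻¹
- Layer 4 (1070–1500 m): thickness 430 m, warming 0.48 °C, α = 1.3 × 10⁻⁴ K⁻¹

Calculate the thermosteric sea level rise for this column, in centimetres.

0–290 m: 290 × 2.8×10⁻⁴ × 1.6 = 0.12992 m
Layer 2: 2.5×10⁻⁴ × 290 × 1.5 = 0.10875 m
Layer 3: 490 × 2.4×10⁻⁴ × 0.86 = 0.101136 m
1070–1500 m: 0.48 × 430 × 1.3×10⁻⁴ = 0.026832 m
Δh = 0.12992 + 0.10875 + 0.101136 + 0.026832 = 0.366638 m

about 37 cm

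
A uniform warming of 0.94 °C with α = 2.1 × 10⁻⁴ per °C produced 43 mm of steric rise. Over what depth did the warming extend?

H = Δh/(αΔT) = 0.043 / (2.1×10⁻⁴ × 0.94) ≈ 217.8 m

about 218 m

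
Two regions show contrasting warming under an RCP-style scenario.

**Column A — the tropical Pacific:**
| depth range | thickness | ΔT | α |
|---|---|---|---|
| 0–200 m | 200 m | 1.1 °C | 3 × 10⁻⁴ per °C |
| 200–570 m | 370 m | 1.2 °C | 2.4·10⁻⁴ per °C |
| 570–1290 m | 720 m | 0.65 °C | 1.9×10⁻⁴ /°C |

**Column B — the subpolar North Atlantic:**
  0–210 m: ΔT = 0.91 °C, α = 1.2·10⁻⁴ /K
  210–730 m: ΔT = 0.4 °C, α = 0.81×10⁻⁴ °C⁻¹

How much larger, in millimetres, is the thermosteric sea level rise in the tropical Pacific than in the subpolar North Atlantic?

Δh_A − Δh_B ≈ 222 mm

A Layer 1: 3×10⁻⁴ × 1.1 × 200 = 0.06600 m
A 200–570 m: 2.4×10⁻⁴ × 370 × 1.2 = 0.10656 m
A 570–1290 m: 720 × 0.65 × 1.9×10⁻⁴ = 0.08892 m
A total: 0.26148 m
B 0.91 × 1.2×10⁻⁴ × 210 = 0.022932 m
B Layer 2: 520 × 0.81×10⁻⁴ × 0.4 = 0.016848 m
B total: 0.03978 m
Difference: 0.26148 − 0.03978 = 0.22170 m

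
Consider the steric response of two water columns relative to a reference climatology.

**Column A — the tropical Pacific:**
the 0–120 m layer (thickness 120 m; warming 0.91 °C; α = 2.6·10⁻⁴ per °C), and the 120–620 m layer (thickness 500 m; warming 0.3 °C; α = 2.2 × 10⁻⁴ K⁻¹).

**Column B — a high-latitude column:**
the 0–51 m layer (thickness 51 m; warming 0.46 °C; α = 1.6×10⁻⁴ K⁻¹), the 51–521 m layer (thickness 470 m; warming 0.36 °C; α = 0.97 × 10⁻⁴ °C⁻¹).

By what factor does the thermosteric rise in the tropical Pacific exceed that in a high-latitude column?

3.04

A 0.91 × 2.6×10⁻⁴ × 120 = 0.028392 m
A 500 × 2.2×10⁻⁴ × 0.3 = 0.03300 m
A total: 0.061392 m
B 0–51 m: 1.6×10⁻⁴ × 0.46 × 51 = 0.0037536 m
B 0.36 × 0.97×10⁻⁴ × 470 = 0.0164124 m
B total: 0.020166 m
Ratio: 0.061392 / 0.020166 ≈ 3.044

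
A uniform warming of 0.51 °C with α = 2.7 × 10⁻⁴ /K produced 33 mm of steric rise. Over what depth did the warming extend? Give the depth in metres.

H = Δh/(αΔT) = 0.033 / (2.7×10⁻⁴ × 0.51) ≈ 239.7 m

about 240 m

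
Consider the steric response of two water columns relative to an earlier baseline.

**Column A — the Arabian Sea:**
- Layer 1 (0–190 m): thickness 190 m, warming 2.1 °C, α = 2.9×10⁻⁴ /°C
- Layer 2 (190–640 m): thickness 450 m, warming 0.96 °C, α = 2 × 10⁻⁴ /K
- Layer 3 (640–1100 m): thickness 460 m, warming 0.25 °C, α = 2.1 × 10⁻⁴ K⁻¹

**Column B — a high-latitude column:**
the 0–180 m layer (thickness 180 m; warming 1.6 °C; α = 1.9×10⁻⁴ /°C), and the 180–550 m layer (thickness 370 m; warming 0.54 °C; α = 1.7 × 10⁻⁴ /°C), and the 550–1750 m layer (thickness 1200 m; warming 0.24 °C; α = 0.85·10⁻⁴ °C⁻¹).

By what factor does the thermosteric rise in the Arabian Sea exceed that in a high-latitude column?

A 0–190 m: 2.1 × 2.9×10⁻⁴ × 190 = 0.11571 m
A Layer 2: 2×10⁻⁴ × 450 × 0.96 = 0.08640 m
A 640–1100 m: 2.1×10⁻⁴ × 0.25 × 460 = 0.02415 m
A total: 0.22626 m
B 1.9×10⁻⁴ × 1.6 × 180 = 0.05472 m
B Layer 2: 1.7×10⁻⁴ × 370 × 0.54 = 0.033966 m
B 550–1750 m: 1200 × 0.24 × 0.85×10⁻⁴ = 0.02448 m
B total: 0.113166 m
Ratio: 0.22626 / 0.113166 ≈ 1.999

2.0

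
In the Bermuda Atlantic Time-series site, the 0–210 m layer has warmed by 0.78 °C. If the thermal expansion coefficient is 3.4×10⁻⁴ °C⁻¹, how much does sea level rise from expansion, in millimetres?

Δh = 55.7 mm

Δh = αΔT·H = 3.4×10⁻⁴ × 0.78 × 210 = 0.055692 m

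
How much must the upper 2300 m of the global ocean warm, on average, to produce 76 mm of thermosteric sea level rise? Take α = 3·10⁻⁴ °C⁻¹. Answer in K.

ΔT ≈ 0.110 K

ΔT = Δh/(αH) = 0.076 / (3×10⁻⁴ × 2300) ≈ 0.1101 K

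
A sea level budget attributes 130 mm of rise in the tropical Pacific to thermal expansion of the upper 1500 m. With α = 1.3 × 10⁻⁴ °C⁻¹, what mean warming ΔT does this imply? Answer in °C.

ΔT ≈ 0.67 °C

ΔT = Δh/(αH) = 0.13 / (1.3×10⁻⁴ × 1500) ≈ 0.6667 °C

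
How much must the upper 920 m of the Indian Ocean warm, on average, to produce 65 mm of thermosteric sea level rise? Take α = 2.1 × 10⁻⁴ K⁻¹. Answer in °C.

ΔT ≈ 0.336 °C

ΔT = Δh/(αH) = 0.065 / (2.1×10⁻⁴ × 920) ≈ 0.3364 °C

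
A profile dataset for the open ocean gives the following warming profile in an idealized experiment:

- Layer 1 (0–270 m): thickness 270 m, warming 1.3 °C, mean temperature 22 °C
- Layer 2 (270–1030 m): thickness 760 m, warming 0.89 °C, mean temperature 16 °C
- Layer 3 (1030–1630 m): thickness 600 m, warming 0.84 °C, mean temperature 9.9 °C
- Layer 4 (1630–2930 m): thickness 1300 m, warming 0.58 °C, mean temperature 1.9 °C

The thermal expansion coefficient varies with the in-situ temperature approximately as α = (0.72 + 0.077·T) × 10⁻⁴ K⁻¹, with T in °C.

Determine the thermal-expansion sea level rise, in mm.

357 mm

Layer 1: α = (0.72 + 0.077×22)×10⁻⁴ = 2.414×10⁻⁴ K⁻¹
Layer 2: α = (0.72 + 0.077×16)×10⁻⁴ = 1.952×10⁻⁴ K⁻¹
Layer 3: α = (0.72 + 0.077×9.9)×10⁻⁴ = 1.4823×10⁻⁴ K⁻¹
Layer 4: α = (0.72 + 0.077×1.9)×10⁻⁴ = 0.8663×10⁻⁴ K⁻¹
2.414×10⁻⁴ × 270 × 1.3 = 0.0847314 m
1.952×10⁻⁴ × 760 × 0.89 = 0.13203328 m
1030–1630 m: 600 × 1.4823×10⁻⁴ × 0.84 = 0.07470792 m
1630–2930 m: 1300 × 0.8663×10⁻⁴ × 0.58 = 0.06531902 m
Δh = 0.0847314 + 0.13203328 + 0.07470792 + 0.06531902 = 0.35679162 m ≈ 357 mm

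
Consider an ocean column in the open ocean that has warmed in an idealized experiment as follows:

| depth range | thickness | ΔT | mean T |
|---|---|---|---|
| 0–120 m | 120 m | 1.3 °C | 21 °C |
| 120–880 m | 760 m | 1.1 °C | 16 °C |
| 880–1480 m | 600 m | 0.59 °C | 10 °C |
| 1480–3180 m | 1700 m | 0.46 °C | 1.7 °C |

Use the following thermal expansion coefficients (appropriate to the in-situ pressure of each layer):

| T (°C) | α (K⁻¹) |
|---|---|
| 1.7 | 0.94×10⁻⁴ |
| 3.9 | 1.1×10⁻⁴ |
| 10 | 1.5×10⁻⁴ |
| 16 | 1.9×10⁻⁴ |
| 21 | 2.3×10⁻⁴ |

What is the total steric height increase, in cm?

about 32.1 cm

Layer 1 at 21 °C → α = 2.3×10⁻⁴ K⁻¹
Layer 2 at 16 °C → α = 1.9×10⁻⁴ K⁻¹
Layer 3 at 10 °C → α = 1.5×10⁻⁴ K⁻¹
Layer 4 at 1.7 °C → α = 0.94×10⁻⁴ K⁻¹
Layer 1: 120 × 2.3×10⁻⁴ × 1.3 = 0.03588 m
120–880 m: 1.1 × 760 × 1.9×10⁻⁴ = 0.15884 m
Layer 3: 1.5×10⁻⁴ × 600 × 0.59 = 0.05310 m
1700 × 0.94×10⁻⁴ × 0.46 = 0.073508 m
Δh = 0.03588 + 0.15884 + 0.05310 + 0.073508 = 0.321328 m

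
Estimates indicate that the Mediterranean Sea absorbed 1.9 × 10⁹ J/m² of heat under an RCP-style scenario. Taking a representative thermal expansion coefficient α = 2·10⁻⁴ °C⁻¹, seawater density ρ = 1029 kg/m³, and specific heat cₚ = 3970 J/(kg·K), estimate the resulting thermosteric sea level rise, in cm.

Δh = αQ/(ρcₚ) = 2×10⁻⁴ × 1.9×10⁹ / (1029 × 3970) ≈ 0.09302 m

about 9.30 cm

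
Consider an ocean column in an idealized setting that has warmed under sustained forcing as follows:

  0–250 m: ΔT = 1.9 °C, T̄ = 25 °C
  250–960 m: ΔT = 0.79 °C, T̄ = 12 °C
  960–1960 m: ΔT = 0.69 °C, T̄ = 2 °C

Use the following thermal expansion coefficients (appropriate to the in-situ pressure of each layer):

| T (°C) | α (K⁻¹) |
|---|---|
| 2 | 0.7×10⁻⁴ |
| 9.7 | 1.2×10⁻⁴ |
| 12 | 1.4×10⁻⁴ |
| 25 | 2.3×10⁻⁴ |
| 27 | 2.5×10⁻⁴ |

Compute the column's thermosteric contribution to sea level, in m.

Δh ≈ 0.236 m

Layer 1 at 25 °C → α = 2.3×10⁻⁴ K⁻¹
Layer 2 at 12 °C → α = 1.4×10⁻⁴ K⁻¹
Layer 3 at 2 °C → α = 0.7×10⁻⁴ K⁻¹
1.9 × 250 × 2.3×10⁻⁴ = 0.10925 m
Layer 2: 710 × 0.79 × 1.4×10⁻⁴ = 0.078526 m
0.7×10⁻⁴ × 0.69 × 1000 = 0.04830 m
Δh = 0.10925 + 0.078526 + 0.04830 = 0.236076 m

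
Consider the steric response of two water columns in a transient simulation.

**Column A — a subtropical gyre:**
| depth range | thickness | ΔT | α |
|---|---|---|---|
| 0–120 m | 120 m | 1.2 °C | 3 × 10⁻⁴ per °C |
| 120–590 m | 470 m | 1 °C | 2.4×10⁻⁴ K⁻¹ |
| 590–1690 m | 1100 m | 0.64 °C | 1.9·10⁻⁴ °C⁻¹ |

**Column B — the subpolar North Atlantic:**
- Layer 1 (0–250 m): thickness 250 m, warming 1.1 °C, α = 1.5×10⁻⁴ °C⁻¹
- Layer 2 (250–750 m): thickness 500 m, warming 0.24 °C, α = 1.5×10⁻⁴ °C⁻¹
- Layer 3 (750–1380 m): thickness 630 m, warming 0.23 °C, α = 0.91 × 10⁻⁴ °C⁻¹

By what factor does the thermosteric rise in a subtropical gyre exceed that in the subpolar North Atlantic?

a factor of 4.00

A 120 × 1.2 × 3×10⁻⁴ = 0.04320 m
A 1 × 2.4×10⁻⁴ × 470 = 0.11280 m
A Layer 3: 1.9×10⁻⁴ × 0.64 × 1100 = 0.13376 m
A total: 0.28976 m
B 0–250 m: 1.1 × 250 × 1.5×10⁻⁴ = 0.04125 m
B 250–750 m: 500 × 1.5×10⁻⁴ × 0.24 = 0.01800 m
B 750–1380 m: 0.91×10⁻⁴ × 630 × 0.23 = 0.0131859 m
B total: 0.0724359 m
Ratio: 0.28976 / 0.0724359 ≈ 4.000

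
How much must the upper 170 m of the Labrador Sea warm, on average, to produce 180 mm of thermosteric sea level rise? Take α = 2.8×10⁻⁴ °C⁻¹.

ΔT = Δh/(αH) = 0.18 / (2.8×10⁻⁴ × 170) ≈ 3.782 °C

ΔT ≈ 3.8 °C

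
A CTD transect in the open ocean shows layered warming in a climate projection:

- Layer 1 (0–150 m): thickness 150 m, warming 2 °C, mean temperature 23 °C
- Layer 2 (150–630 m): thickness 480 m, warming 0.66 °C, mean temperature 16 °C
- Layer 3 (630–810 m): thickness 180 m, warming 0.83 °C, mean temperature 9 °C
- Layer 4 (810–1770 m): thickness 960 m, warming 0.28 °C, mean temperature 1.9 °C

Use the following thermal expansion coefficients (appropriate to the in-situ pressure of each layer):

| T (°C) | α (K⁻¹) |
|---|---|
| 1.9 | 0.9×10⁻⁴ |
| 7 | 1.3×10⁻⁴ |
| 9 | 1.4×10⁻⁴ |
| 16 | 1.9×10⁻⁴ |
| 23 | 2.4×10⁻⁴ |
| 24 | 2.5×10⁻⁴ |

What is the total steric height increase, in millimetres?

Layer 1 at 23 °C → α = 2.4×10⁻⁴ K⁻¹
Layer 2 at 16 °C → α = 1.9×10⁻⁴ K⁻¹
Layer 3 at 9 °C → α = 1.4×10⁻⁴ K⁻¹
Layer 4 at 1.9 °C → α = 0.9×10⁻⁴ K⁻¹
0–150 m: 2 × 2.4×10⁻⁴ × 150 = 0.07200 m
480 × 1.9×10⁻⁴ × 0.66 = 0.060192 m
630–810 m: 180 × 0.83 × 1.4×10⁻⁴ = 0.020916 m
Layer 4: 0.9×10⁻⁴ × 0.28 × 960 = 0.024192 m
Δh = 0.07200 + 0.060192 + 0.020916 + 0.024192 = 0.17730 m ≈ 180 mm

about 180 mm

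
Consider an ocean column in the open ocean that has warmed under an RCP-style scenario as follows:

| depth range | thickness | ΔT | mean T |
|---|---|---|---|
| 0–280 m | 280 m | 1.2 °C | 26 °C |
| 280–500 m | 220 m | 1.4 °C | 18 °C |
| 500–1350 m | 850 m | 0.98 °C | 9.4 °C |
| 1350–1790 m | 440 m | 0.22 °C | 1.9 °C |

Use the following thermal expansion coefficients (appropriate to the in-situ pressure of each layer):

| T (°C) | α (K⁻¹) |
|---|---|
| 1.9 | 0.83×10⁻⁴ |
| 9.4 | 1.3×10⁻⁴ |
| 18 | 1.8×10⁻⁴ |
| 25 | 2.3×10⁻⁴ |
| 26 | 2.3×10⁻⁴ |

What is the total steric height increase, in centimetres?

Layer 1 at 26 °C → α = 2.3×10⁻⁴ K⁻¹
Layer 2 at 18 °C → α = 1.8×10⁻⁴ K⁻¹
Layer 3 at 9.4 °C → α = 1.3×10⁻⁴ K⁻¹
Layer 4 at 1.9 °C → α = 0.83×10⁻⁴ K⁻¹
Layer 1: 2.3×10⁻⁴ × 1.2 × 280 = 0.07728 m
1.4 × 1.8×10⁻⁴ × 220 = 0.05544 m
500–1350 m: 850 × 1.3×10⁻⁴ × 0.98 = 0.10829 m
Layer 4: 440 × 0.83×10⁻⁴ × 0.22 = 0.0080344 m
Δh = 0.07728 + 0.05544 + 0.10829 + 0.0080344 = 0.2490444 m

about 25 cm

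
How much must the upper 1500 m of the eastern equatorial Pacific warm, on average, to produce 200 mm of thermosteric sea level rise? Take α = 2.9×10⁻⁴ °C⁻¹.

0.46 K

ΔT = Δh/(αH) = 0.2 / (2.9×10⁻⁴ × 1500) ≈ 0.4598 K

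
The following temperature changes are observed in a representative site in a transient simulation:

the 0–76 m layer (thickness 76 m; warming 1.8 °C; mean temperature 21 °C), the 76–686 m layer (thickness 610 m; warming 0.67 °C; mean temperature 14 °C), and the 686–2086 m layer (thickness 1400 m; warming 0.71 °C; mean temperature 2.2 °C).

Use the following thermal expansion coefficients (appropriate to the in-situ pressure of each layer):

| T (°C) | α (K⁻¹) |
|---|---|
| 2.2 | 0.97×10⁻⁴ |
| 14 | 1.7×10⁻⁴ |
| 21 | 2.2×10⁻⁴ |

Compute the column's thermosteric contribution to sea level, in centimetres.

Layer 1 at 21 °C → α = 2.2×10⁻⁴ K⁻¹
Layer 2 at 14 °C → α = 1.7×10⁻⁴ K⁻¹
Layer 3 at 2.2 °C → α = 0.97×10⁻⁴ K⁻¹
76 × 2.2×10⁻⁴ × 1.8 = 0.030096 m
76–686 m: 1.7×10⁻⁴ × 0.67 × 610 = 0.069479 m
686–2086 m: 0.71 × 0.97×10⁻⁴ × 1400 = 0.096418 m
Δh = 0.030096 + 0.069479 + 0.096418 = 0.195993 m

Δh ≈ 19.6 cm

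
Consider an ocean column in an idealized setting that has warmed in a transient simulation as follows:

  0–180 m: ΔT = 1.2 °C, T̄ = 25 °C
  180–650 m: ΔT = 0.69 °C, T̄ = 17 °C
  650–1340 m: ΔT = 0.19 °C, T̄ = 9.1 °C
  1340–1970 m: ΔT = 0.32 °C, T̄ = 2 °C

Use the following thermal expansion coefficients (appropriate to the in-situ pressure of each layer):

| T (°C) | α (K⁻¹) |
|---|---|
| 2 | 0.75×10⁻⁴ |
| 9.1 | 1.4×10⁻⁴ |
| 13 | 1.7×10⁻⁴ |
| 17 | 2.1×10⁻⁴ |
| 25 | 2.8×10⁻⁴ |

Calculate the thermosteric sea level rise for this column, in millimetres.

Layer 1 at 25 °C → α = 2.8×10⁻⁴ K⁻¹
Layer 2 at 17 °C → α = 2.1×10⁻⁴ K⁻¹
Layer 3 at 9.1 °C → α = 1.4×10⁻⁴ K⁻¹
Layer 4 at 2 °C → α = 0.75×10⁻⁴ K⁻¹
Layer 1: 180 × 1.2 × 2.8×10⁻⁴ = 0.06048 m
180–650 m: 2.1×10⁻⁴ × 470 × 0.69 = 0.068103 m
Layer 3: 690 × 0.19 × 1.4×10⁻⁴ = 0.018354 m
Layer 4: 0.75×10⁻⁴ × 0.32 × 630 = 0.01512 m
Δh = 0.06048 + 0.068103 + 0.018354 + 0.01512 = 0.162057 m ≈ 162 mm

162 mm of thermosteric rise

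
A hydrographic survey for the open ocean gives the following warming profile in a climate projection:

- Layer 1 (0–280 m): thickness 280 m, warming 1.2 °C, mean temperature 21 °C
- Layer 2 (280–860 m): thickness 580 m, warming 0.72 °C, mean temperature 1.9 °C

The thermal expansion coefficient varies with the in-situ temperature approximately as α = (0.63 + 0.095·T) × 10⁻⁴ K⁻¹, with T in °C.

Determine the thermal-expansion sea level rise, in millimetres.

about 122 mm

Layer 1: α = (0.63 + 0.095×21)×10⁻⁴ = 2.625×10⁻⁴ K⁻¹
Layer 2: α = (0.63 + 0.095×1.9)×10⁻⁴ = 0.8105×10⁻⁴ K⁻¹
Layer 1: 280 × 2.625×10⁻⁴ × 1.2 = 0.08820 m
Layer 2: 0.72 × 580 × 0.8105×10⁻⁴ = 0.03384648 m
Δh = 0.08820 + 0.03384648 = 0.12204648 m ≈ 122 mm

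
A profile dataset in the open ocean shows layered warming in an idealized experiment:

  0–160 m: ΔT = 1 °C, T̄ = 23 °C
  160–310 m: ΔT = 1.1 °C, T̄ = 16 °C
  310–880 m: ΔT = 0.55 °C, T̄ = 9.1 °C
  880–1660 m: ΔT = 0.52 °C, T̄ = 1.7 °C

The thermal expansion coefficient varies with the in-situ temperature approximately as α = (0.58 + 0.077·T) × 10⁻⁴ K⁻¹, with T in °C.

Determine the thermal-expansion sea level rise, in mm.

136 mm of thermosteric rise

Layer 1: α = (0.58 + 0.077×23)×10⁻⁴ = 2.351×10⁻⁴ K⁻¹
Layer 2: α = (0.58 + 0.077×16)×10⁻⁴ = 1.812×10⁻⁴ K⁻¹
Layer 3: α = (0.58 + 0.077×9.1)×10⁻⁴ = 1.2807×10⁻⁴ K⁻¹
Layer 4: α = (0.58 + 0.077×1.7)×10⁻⁴ = 0.7109×10⁻⁴ K⁻¹
Layer 1: 160 × 1 × 2.351×10⁻⁴ = 0.037616 m
Layer 2: 150 × 1.1 × 1.812×10⁻⁴ = 0.029898 m
0.55 × 1.2807×10⁻⁴ × 570 = 0.040149945 m
Layer 4: 0.52 × 0.7109×10⁻⁴ × 780 = 0.028834104 m
Δh = 0.037616 + 0.029898 + 0.040149945 + 0.028834104 = 0.136498049 m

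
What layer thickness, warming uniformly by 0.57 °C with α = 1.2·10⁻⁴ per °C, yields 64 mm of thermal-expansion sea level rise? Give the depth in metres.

H = Δh/(αΔT) = 0.064 / (1.2×10⁻⁴ × 0.57) ≈ 935.7 m

H ≈ 936 m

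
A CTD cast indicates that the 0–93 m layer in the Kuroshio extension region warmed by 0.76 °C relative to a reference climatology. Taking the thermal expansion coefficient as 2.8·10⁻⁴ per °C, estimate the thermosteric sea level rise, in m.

0.0198 m

Δh = αΔT·H = 2.8×10⁻⁴ × 0.76 × 93 = 0.0197904 m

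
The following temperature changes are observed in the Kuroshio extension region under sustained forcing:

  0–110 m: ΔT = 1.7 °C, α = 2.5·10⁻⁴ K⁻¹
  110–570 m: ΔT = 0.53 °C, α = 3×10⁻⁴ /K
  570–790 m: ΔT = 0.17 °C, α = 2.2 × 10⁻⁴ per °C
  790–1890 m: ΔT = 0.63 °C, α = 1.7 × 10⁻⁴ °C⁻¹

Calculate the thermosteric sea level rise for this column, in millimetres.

1.7 × 2.5×10⁻⁴ × 110 = 0.04675 m
Layer 2: 0.53 × 3×10⁻⁴ × 460 = 0.07314 m
220 × 0.17 × 2.2×10⁻⁴ = 0.008228 m
Layer 4: 1.7×10⁻⁴ × 0.63 × 1100 = 0.11781 m
Δh = 0.04675 + 0.07314 + 0.008228 + 0.11781 = 0.245928 m

Δh ≈ 246 mm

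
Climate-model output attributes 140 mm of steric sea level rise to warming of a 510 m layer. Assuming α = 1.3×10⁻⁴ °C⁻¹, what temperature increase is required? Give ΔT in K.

2.1 K

ΔT = Δh/(αH) = 0.14 / (1.3×10⁻⁴ × 510) ≈ 2.112 K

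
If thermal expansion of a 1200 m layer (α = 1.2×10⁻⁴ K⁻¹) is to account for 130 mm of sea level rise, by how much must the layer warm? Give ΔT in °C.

0.903 °C

ΔT = Δh/(αH) = 0.13 / (1.2×10⁻⁴ × 1200) ≈ 0.9028 °C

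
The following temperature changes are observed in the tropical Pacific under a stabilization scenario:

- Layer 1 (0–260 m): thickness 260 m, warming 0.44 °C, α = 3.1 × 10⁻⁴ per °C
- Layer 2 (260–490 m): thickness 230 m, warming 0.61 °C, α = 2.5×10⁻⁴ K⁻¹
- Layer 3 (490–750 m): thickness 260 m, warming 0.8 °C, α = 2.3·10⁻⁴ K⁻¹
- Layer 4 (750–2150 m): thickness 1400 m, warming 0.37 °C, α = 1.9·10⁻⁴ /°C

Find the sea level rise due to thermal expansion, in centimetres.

21.7 cm

0–260 m: 3.1×10⁻⁴ × 0.44 × 260 = 0.035464 m
2.5×10⁻⁴ × 230 × 0.61 = 0.035075 m
Layer 3: 0.8 × 260 × 2.3×10⁻⁴ = 0.04784 m
0.37 × 1400 × 1.9×10⁻⁴ = 0.09842 m
Δh = 0.035464 + 0.035075 + 0.04784 + 0.09842 = 0.216799 m ≈ 21.7 cm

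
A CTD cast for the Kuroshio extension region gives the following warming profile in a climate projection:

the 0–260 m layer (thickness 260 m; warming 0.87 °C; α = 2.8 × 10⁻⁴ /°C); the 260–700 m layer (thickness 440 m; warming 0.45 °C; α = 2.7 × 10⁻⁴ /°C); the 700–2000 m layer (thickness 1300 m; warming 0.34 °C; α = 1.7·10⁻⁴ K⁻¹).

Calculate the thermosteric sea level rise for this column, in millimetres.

about 190 mm

Layer 1: 260 × 2.8×10⁻⁴ × 0.87 = 0.063336 m
260–700 m: 2.7×10⁻⁴ × 0.45 × 440 = 0.05346 m
700–2000 m: 1300 × 1.7×10⁻⁴ × 0.34 = 0.07514 m
Δh = 0.063336 + 0.05346 + 0.07514 = 0.191936 m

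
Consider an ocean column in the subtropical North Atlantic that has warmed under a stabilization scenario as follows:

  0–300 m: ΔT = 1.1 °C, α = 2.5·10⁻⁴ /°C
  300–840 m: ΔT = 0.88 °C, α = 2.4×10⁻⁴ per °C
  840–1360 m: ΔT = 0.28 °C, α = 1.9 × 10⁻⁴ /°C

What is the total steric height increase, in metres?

about 0.224 m

1.1 × 2.5×10⁻⁴ × 300 = 0.08250 m
300–840 m: 2.4×10⁻⁴ × 0.88 × 540 = 0.114048 m
1.9×10⁻⁴ × 0.28 × 520 = 0.027664 m
Δh = 0.08250 + 0.114048 + 0.027664 = 0.224212 m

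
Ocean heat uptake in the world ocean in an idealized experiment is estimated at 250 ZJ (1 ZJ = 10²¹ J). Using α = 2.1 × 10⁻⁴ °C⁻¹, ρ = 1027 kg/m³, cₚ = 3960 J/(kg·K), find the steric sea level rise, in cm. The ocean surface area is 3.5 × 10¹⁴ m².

Δh = 3.69 cm

Per unit area: Q = 250×10²¹ / (3.5×10¹⁴) ≈ 7.143×10⁸ J/m²
Δh = αQ/(ρcₚ) = 2.1×10⁻⁴ × 7.143×10⁸ / (1027 × 3960) ≈ 0.036884 m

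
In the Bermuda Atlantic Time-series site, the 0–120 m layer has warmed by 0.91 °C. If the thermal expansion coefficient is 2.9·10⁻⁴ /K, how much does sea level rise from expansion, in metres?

about 0.0317 m

Δh = αΔT·H = 2.9×10⁻⁴ × 0.91 × 120 = 0.031668 m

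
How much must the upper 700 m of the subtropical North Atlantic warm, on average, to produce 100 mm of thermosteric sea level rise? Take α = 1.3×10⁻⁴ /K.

ΔT ≈ 1.10 °C

ΔT = Δh/(αH) = 0.1 / (1.3×10⁻⁴ × 700) ≈ 1.099 °C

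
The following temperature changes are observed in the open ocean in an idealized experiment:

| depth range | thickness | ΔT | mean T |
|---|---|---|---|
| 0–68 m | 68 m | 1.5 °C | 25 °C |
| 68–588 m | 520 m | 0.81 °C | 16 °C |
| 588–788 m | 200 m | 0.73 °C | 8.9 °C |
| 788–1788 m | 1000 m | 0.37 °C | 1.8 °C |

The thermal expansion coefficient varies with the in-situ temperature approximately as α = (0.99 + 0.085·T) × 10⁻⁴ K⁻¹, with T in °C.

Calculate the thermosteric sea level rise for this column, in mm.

200 mm

Layer 1: α = (0.99 + 0.085×25)×10⁻⁴ = 3.115×10⁻⁴ K⁻¹
Layer 2: α = (0.99 + 0.085×16)×10⁻⁴ = 2.35×10⁻⁴ K⁻¹
Layer 3: α = (0.99 + 0.085×8.9)×10⁻⁴ = 1.7465×10⁻⁴ K⁻¹
Layer 4: α = (0.99 + 0.085×1.8)×10⁻⁴ = 1.143×10⁻⁴ K⁻¹
3.115×10⁻⁴ × 68 × 1.5 = 0.031773 m
Layer 2: 2.35×10⁻⁴ × 0.81 × 520 = 0.098982 m
588–788 m: 200 × 1.7465×10⁻⁴ × 0.73 = 0.0254989 m
0.37 × 1.143×10⁻⁴ × 1000 = 0.042291 m
Δh = 0.031773 + 0.098982 + 0.0254989 + 0.042291 = 0.1985449 m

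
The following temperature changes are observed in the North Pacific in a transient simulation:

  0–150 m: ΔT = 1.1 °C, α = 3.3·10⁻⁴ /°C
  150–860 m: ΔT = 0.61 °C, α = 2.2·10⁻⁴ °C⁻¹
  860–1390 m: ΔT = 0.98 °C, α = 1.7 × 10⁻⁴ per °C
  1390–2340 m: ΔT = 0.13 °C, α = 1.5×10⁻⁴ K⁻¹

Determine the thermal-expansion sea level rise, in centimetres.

0–150 m: 3.3×10⁻⁴ × 150 × 1.1 = 0.05445 m
710 × 0.61 × 2.2×10⁻⁴ = 0.095282 m
1.7×10⁻⁴ × 530 × 0.98 = 0.088298 m
1390–2340 m: 950 × 1.5×10⁻⁴ × 0.13 = 0.018525 m
Δh = 0.05445 + 0.095282 + 0.088298 + 0.018525 = 0.256555 m

Δh ≈ 25.7 cm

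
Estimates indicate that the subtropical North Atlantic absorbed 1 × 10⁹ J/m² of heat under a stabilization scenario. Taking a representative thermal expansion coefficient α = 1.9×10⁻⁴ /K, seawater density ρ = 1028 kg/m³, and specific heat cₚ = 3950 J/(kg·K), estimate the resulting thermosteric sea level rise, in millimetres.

46.8 mm of thermosteric rise

Δh = αQ/(ρcₚ) = 1.9×10⁻⁴ × 1×10⁹ / (1028 × 3950) ≈ 0.046791 m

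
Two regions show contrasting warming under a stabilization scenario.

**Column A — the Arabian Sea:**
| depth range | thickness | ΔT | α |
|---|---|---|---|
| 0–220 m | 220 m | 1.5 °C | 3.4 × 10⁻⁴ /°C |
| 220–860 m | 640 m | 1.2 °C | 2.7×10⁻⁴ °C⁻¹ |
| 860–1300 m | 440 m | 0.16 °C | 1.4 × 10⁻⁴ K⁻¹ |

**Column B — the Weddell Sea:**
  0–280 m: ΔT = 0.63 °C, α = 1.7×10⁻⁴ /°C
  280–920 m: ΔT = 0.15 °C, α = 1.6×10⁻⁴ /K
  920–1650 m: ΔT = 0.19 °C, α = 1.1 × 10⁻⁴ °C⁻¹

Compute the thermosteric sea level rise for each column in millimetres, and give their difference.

A: 330 mm; B: 61 mm; difference 270 mm

A Layer 1: 220 × 1.5 × 3.4×10⁻⁴ = 0.11220 m
A Layer 2: 1.2 × 640 × 2.7×10⁻⁴ = 0.20736 m
A 860–1300 m: 440 × 0.16 × 1.4×10⁻⁴ = 0.009856 m
A total: 0.329416 m
B 0–280 m: 280 × 1.7×10⁻⁴ × 0.63 = 0.029988 m
B 640 × 1.6×10⁻⁴ × 0.15 = 0.01536 m
B Layer 3: 730 × 0.19 × 1.1×10⁻⁴ = 0.015257 m
B total: 0.060605 m
Difference: 0.329416 − 0.060605 = 0.268811 m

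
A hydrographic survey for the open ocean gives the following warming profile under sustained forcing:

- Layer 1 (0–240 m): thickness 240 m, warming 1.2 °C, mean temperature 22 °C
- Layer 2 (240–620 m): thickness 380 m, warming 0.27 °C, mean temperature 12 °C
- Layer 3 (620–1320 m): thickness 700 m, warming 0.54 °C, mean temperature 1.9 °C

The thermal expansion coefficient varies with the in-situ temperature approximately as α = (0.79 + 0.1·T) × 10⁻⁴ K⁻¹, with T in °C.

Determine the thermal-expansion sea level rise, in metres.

about 0.144 m

Layer 1: α = (0.79 + 0.1×22)×10⁻⁴ = 2.99×10⁻⁴ K⁻¹
Layer 2: α = (0.79 + 0.1×12)×10⁻⁴ = 1.99×10⁻⁴ K⁻¹
Layer 3: α = (0.79 + 0.1×1.9)×10⁻⁴ = 0.98×10⁻⁴ K⁻¹
0–240 m: 240 × 2.99×10⁻⁴ × 1.2 = 0.086112 m
Layer 2: 380 × 0.27 × 1.99×10⁻⁴ = 0.0204174 m
Layer 3: 0.54 × 700 × 0.98×10⁻⁴ = 0.037044 m
Δh = 0.086112 + 0.0204174 + 0.037044 = 0.1435734 m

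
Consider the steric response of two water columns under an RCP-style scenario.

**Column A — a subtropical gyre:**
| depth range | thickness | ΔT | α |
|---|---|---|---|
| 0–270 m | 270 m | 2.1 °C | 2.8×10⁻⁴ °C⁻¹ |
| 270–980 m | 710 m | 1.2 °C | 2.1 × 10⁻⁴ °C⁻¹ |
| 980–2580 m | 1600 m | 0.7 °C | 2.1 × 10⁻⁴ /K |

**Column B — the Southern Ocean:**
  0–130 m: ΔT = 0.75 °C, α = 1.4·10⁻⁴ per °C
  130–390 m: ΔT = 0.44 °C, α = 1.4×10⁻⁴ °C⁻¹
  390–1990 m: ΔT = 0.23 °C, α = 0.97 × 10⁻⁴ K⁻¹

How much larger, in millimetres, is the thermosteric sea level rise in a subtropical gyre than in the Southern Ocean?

A 2.8×10⁻⁴ × 270 × 2.1 = 0.15876 m
A 1.2 × 2.1×10⁻⁴ × 710 = 0.17892 m
A 980–2580 m: 0.7 × 2.1×10⁻⁴ × 1600 = 0.23520 m
A total: 0.57288 m
B 0–130 m: 1.4×10⁻⁴ × 130 × 0.75 = 0.01365 m
B 1.4×10⁻⁴ × 0.44 × 260 = 0.016016 m
B Layer 3: 1600 × 0.97×10⁻⁴ × 0.23 = 0.035696 m
B total: 0.065362 m
Difference: 0.57288 − 0.065362 = 0.507518 m

510 mm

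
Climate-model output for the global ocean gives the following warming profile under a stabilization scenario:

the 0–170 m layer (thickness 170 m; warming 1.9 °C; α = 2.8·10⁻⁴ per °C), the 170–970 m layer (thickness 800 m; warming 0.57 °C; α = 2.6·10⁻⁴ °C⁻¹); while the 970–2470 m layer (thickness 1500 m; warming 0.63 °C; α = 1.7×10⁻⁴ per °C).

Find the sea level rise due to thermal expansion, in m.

Layer 1: 1.9 × 170 × 2.8×10⁻⁴ = 0.09044 m
170–970 m: 0.57 × 800 × 2.6×10⁻⁴ = 0.11856 m
Layer 3: 1.7×10⁻⁴ × 1500 × 0.63 = 0.16065 m
Δh = 0.09044 + 0.11856 + 0.16065 = 0.36965 m ≈ 0.370 m

0.370 m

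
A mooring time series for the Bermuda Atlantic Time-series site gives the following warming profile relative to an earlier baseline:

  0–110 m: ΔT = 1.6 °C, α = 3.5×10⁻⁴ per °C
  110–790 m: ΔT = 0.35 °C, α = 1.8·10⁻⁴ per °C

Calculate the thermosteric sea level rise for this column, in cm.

3.5×10⁻⁴ × 1.6 × 110 = 0.06160 m
680 × 1.8×10⁻⁴ × 0.35 = 0.04284 m
Δh = 0.06160 + 0.04284 = 0.10444 m

Δh ≈ 10.4 cm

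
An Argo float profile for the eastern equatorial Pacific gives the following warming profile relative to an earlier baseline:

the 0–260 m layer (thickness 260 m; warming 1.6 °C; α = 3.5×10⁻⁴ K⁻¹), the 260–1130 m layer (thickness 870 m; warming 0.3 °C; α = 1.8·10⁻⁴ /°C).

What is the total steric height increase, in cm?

19.3 cm

260 × 3.5×10⁻⁴ × 1.6 = 0.14560 m
0.3 × 870 × 1.8×10⁻⁴ = 0.04698 m
Δh = 0.14560 + 0.04698 = 0.19258 m ≈ 19.3 cm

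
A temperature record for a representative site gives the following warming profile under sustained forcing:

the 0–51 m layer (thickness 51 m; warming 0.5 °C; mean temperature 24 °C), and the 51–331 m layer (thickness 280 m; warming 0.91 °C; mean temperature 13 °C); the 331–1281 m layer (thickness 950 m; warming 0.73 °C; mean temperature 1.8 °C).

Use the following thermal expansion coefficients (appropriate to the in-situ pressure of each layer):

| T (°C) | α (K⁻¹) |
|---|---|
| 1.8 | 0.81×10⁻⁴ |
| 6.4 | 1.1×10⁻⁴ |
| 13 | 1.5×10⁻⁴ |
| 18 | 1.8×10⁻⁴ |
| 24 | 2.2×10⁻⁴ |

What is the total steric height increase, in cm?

about 10.0 cm

Layer 1 at 24 °C → α = 2.2×10⁻⁴ K⁻¹
Layer 2 at 13 °C → α = 1.5×10⁻⁴ K⁻¹
Layer 3 at 1.8 °C → α = 0.81×10⁻⁴ K⁻¹
Layer 1: 0.5 × 2.2×10⁻⁴ × 51 = 0.00561 m
Layer 2: 280 × 1.5×10⁻⁴ × 0.91 = 0.03822 m
950 × 0.81×10⁻⁴ × 0.73 = 0.0561735 m
Δh = 0.00561 + 0.03822 + 0.0561735 = 0.1000035 m ≈ 10.0 cm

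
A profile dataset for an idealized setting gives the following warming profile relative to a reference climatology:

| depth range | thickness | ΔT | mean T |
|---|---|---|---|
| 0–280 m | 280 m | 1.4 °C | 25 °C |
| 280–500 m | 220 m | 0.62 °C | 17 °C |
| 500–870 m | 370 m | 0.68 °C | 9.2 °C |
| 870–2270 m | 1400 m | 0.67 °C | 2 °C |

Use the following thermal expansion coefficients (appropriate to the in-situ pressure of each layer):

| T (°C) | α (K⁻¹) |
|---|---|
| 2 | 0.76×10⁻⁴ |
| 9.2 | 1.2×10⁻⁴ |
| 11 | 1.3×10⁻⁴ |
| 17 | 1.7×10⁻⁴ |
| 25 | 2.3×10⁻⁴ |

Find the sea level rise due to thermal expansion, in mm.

Layer 1 at 25 °C → α = 2.3×10⁻⁴ K⁻¹
Layer 2 at 17 °C → α = 1.7×10⁻⁴ K⁻¹
Layer 3 at 9.2 °C → α = 1.2×10⁻⁴ K⁻¹
Layer 4 at 2 °C → α = 0.76×10⁻⁴ K⁻¹
1.4 × 2.3×10⁻⁴ × 280 = 0.09016 m
Layer 2: 1.7×10⁻⁴ × 0.62 × 220 = 0.023188 m
Layer 3: 1.2×10⁻⁴ × 370 × 0.68 = 0.030192 m
Layer 4: 1400 × 0.67 × 0.76×10⁻⁴ = 0.071288 m
Δh = 0.09016 + 0.023188 + 0.030192 + 0.071288 = 0.214828 m ≈ 215 mm

215 mm of thermosteric rise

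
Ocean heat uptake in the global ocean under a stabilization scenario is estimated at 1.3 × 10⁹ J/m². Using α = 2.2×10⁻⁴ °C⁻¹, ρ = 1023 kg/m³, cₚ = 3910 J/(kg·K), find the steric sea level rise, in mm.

Δh = αQ/(ρcₚ) = 2.2×10⁻⁴ × 1.3×10⁹ / (1023 × 3910) ≈ 0.071501 m

72 mm of thermosteric rise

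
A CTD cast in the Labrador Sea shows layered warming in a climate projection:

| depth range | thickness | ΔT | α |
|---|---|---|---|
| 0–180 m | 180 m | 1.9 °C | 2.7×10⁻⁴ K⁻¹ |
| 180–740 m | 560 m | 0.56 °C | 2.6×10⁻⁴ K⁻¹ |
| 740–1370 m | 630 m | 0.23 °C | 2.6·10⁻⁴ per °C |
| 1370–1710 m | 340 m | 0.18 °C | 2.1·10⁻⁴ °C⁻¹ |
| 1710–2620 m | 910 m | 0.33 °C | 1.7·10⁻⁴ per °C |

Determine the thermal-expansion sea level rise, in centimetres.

28 cm of thermosteric rise

Layer 1: 1.9 × 180 × 2.7×10⁻⁴ = 0.09234 m
2.6×10⁻⁴ × 560 × 0.56 = 0.081536 m
Layer 3: 630 × 2.6×10⁻⁴ × 0.23 = 0.037674 m
0.18 × 340 × 2.1×10⁻⁴ = 0.012852 m
1.7×10⁻⁴ × 0.33 × 910 = 0.051051 m
Δh = 0.09234 + 0.081536 + 0.037674 + 0.012852 + 0.051051 = 0.275453 m ≈ 28 cm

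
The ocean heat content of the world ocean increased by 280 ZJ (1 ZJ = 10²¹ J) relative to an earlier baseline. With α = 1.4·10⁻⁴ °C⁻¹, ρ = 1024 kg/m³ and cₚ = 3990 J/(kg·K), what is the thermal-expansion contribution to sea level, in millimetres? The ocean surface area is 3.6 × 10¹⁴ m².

Per unit area: Q = 280×10²¹ / (3.6×10¹⁴) ≈ 7.778×10⁸ J/m²
Δh = αQ/(ρcₚ) = 1.4×10⁻⁴ × 7.778×10⁸ / (1024 × 3990) ≈ 0.026652 m

26.7 mm of thermosteric rise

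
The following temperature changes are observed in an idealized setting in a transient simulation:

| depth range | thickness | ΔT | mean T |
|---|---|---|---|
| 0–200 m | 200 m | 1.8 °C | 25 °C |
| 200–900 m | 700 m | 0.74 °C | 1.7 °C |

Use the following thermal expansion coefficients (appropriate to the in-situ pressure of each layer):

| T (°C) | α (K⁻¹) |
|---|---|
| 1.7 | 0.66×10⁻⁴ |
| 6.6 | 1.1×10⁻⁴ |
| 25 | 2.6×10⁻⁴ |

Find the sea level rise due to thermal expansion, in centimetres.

Layer 1 at 25 °C → α = 2.6×10⁻⁴ K⁻¹
Layer 2 at 1.7 °C → α = 0.66×10⁻⁴ K⁻¹
Layer 1: 200 × 1.8 × 2.6×10⁻⁴ = 0.09360 m
200–900 m: 0.74 × 700 × 0.66×10⁻⁴ = 0.034188 m
Δh = 0.09360 + 0.034188 = 0.127788 m

Δh = 12.8 cm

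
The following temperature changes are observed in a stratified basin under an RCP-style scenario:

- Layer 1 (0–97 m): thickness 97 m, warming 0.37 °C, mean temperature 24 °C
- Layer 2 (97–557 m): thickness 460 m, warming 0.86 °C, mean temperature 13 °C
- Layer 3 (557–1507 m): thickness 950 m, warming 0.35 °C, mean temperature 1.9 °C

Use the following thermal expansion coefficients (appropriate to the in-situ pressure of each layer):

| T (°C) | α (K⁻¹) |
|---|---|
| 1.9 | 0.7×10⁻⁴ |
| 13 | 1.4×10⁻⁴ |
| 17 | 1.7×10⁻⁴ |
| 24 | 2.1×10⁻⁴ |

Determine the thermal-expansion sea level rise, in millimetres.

Layer 1 at 24 °C → α = 2.1×10⁻⁴ K⁻¹
Layer 2 at 13 °C → α = 1.4×10⁻⁴ K⁻¹
Layer 3 at 1.9 °C → α = 0.7×10⁻⁴ K⁻¹
0.37 × 2.1×10⁻⁴ × 97 = 0.0075369 m
Layer 2: 0.86 × 460 × 1.4×10⁻⁴ = 0.055384 m
Layer 3: 0.35 × 0.7×10⁻⁴ × 950 = 0.023275 m
Δh = 0.0075369 + 0.055384 + 0.023275 = 0.0861959 m

about 86.2 mm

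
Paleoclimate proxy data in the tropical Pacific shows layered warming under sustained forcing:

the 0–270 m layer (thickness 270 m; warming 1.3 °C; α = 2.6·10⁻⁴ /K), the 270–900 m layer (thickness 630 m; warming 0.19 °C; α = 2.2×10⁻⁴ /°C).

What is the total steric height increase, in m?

0–270 m: 1.3 × 2.6×10⁻⁴ × 270 = 0.09126 m
270–900 m: 630 × 0.19 × 2.2×10⁻⁴ = 0.026334 m
Δh = 0.09126 + 0.026334 = 0.117594 m ≈ 0.118 m

Δh ≈ 0.118 m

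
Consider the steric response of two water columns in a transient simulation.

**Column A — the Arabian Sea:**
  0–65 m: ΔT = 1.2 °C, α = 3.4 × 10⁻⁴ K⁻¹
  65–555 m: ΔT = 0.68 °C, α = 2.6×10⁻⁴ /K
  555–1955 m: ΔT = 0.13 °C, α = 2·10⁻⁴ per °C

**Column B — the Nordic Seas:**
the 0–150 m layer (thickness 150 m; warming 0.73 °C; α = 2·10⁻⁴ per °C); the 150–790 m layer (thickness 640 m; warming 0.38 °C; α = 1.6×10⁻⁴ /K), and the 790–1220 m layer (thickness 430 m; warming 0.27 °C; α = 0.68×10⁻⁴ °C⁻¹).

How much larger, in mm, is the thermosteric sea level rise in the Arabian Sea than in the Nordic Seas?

A 65 × 1.2 × 3.4×10⁻⁴ = 0.02652 m
A Layer 2: 490 × 2.6×10⁻⁴ × 0.68 = 0.086632 m
A 555–1955 m: 1400 × 2×10⁻⁴ × 0.13 = 0.03640 m
A total: 0.149552 m
B 150 × 0.73 × 2×10⁻⁴ = 0.02190 m
B 150–790 m: 0.38 × 1.6×10⁻⁴ × 640 = 0.038912 m
B 0.68×10⁻⁴ × 430 × 0.27 = 0.0078948 m
B total: 0.0687068 m
Difference: 0.149552 − 0.0687068 = 0.0808452 m

80.8 mm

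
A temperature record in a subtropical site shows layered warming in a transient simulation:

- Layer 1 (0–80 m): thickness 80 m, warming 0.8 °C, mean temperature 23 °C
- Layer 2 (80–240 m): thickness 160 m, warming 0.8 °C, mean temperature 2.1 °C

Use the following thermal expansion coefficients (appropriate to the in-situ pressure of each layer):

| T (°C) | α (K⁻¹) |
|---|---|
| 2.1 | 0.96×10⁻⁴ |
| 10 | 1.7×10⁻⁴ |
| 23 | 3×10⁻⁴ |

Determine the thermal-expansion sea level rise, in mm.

Layer 1 at 23 °C → α = 3×10⁻⁴ K⁻¹
Layer 2 at 2.1 °C → α = 0.96×10⁻⁴ K⁻¹
0–80 m: 80 × 0.8 × 3×10⁻⁴ = 0.01920 m
160 × 0.96×10⁻⁴ × 0.8 = 0.012288 m
Δh = 0.01920 + 0.012288 = 0.031488 m

about 31 mm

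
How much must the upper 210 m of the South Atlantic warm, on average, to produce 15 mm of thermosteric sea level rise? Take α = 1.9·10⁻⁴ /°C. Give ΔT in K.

0.38 K

ΔT = Δh/(αH) = 0.015 / (1.9×10⁻⁴ × 210) ≈ 0.3759 K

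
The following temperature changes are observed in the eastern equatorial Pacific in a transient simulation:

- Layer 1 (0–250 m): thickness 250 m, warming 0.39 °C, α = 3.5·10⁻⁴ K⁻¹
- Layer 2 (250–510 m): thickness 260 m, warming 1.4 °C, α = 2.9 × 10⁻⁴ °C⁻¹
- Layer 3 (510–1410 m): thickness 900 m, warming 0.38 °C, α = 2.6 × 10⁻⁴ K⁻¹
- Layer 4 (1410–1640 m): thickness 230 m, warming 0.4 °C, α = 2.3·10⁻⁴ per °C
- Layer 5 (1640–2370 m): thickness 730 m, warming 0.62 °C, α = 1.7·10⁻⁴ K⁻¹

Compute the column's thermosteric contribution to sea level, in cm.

32.7 cm of thermosteric rise

Layer 1: 250 × 0.39 × 3.5×10⁻⁴ = 0.034125 m
250–510 m: 2.9×10⁻⁴ × 260 × 1.4 = 0.10556 m
Layer 3: 2.6×10⁻⁴ × 900 × 0.38 = 0.08892 m
Layer 4: 2.3×10⁻⁴ × 0.4 × 230 = 0.02116 m
Layer 5: 1.7×10⁻⁴ × 0.62 × 730 = 0.076942 m
Δh = 0.034125 + 0.10556 + 0.08892 + 0.02116 + 0.076942 = 0.326707 m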